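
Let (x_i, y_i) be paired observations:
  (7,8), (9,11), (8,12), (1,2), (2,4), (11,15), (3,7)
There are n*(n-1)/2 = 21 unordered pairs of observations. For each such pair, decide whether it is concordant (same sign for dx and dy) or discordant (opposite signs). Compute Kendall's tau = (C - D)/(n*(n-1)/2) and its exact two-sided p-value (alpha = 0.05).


Step 1: Enumerate the 21 unordered pairs (i,j) with i<j and classify each by sign(x_j-x_i) * sign(y_j-y_i).
  (1,2):dx=+2,dy=+3->C; (1,3):dx=+1,dy=+4->C; (1,4):dx=-6,dy=-6->C; (1,5):dx=-5,dy=-4->C
  (1,6):dx=+4,dy=+7->C; (1,7):dx=-4,dy=-1->C; (2,3):dx=-1,dy=+1->D; (2,4):dx=-8,dy=-9->C
  (2,5):dx=-7,dy=-7->C; (2,6):dx=+2,dy=+4->C; (2,7):dx=-6,dy=-4->C; (3,4):dx=-7,dy=-10->C
  (3,5):dx=-6,dy=-8->C; (3,6):dx=+3,dy=+3->C; (3,7):dx=-5,dy=-5->C; (4,5):dx=+1,dy=+2->C
  (4,6):dx=+10,dy=+13->C; (4,7):dx=+2,dy=+5->C; (5,6):dx=+9,dy=+11->C; (5,7):dx=+1,dy=+3->C
  (6,7):dx=-8,dy=-8->C
Step 2: C = 20, D = 1, total pairs = 21.
Step 3: tau = (C - D)/(n(n-1)/2) = (20 - 1)/21 = 0.904762.
Step 4: Exact two-sided p-value (enumerate n! = 5040 permutations of y under H0): p = 0.002778.
Step 5: alpha = 0.05. reject H0.

tau_b = 0.9048 (C=20, D=1), p = 0.002778, reject H0.


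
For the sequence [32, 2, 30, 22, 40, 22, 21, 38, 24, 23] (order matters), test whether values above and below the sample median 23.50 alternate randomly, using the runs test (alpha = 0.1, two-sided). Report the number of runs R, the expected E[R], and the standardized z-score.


Step 1: Compute median = 23.50; label A = above, B = below.
Labels in order: ABABABBAAB  (n_A = 5, n_B = 5)
Step 2: Count runs R = 8.
Step 3: Under H0 (random ordering), E[R] = 2*n_A*n_B/(n_A+n_B) + 1 = 2*5*5/10 + 1 = 6.0000.
        Var[R] = 2*n_A*n_B*(2*n_A*n_B - n_A - n_B) / ((n_A+n_B)^2 * (n_A+n_B-1)) = 2000/900 = 2.2222.
        SD[R] = 1.4907.
Step 4: Continuity-corrected z = (R - 0.5 - E[R]) / SD[R] = (8 - 0.5 - 6.0000) / 1.4907 = 1.0062.
Step 5: Two-sided p-value via normal approximation = 2*(1 - Phi(|z|)) = 0.314305.
Step 6: alpha = 0.1. fail to reject H0.

R = 8, z = 1.0062, p = 0.314305, fail to reject H0.


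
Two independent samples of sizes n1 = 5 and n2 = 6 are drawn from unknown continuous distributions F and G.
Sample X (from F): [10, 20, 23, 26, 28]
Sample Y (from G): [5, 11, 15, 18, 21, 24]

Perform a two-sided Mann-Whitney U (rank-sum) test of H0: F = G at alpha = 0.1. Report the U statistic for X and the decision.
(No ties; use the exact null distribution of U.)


Step 1: Combine and sort all 11 observations; assign midranks.
sorted (value, group): (5,Y), (10,X), (11,Y), (15,Y), (18,Y), (20,X), (21,Y), (23,X), (24,Y), (26,X), (28,X)
ranks: 5->1, 10->2, 11->3, 15->4, 18->5, 20->6, 21->7, 23->8, 24->9, 26->10, 28->11
Step 2: Rank sum for X: R1 = 2 + 6 + 8 + 10 + 11 = 37.
Step 3: U_X = R1 - n1(n1+1)/2 = 37 - 5*6/2 = 37 - 15 = 22.
       U_Y = n1*n2 - U_X = 30 - 22 = 8.
Step 4: No ties, so the exact null distribution of U (based on enumerating the C(11,5) = 462 equally likely rank assignments) gives the two-sided p-value.
Step 5: p-value = 0.246753; compare to alpha = 0.1. fail to reject H0.

U_X = 22, p = 0.246753, fail to reject H0 at alpha = 0.1.


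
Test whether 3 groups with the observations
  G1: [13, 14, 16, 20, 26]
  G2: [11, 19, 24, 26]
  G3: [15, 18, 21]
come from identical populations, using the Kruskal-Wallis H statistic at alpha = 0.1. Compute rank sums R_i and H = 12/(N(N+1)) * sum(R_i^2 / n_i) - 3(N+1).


Step 1: Combine all N = 12 observations and assign midranks.
sorted (value, group, rank): (11,G2,1), (13,G1,2), (14,G1,3), (15,G3,4), (16,G1,5), (18,G3,6), (19,G2,7), (20,G1,8), (21,G3,9), (24,G2,10), (26,G1,11.5), (26,G2,11.5)
Step 2: Sum ranks within each group.
R_1 = 29.5 (n_1 = 5)
R_2 = 29.5 (n_2 = 4)
R_3 = 19 (n_3 = 3)
Step 3: H = 12/(N(N+1)) * sum(R_i^2/n_i) - 3(N+1)
     = 12/(12*13) * (29.5^2/5 + 29.5^2/4 + 19^2/3) - 3*13
     = 0.076923 * 511.946 - 39
     = 0.380449.
Step 4: Ties present; correction factor C = 1 - 6/(12^3 - 12) = 0.996503. Corrected H = 0.380449 / 0.996503 = 0.381784.
Step 5: Under H0, H ~ chi^2(2); p-value = 0.826222.
Step 6: alpha = 0.1. fail to reject H0.

H = 0.3818, df = 2, p = 0.826222, fail to reject H0.


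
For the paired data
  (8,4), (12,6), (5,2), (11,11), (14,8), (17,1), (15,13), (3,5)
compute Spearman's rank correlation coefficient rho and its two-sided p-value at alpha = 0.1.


Step 1: Rank x and y separately (midranks; no ties here).
rank(x): 8->3, 12->5, 5->2, 11->4, 14->6, 17->8, 15->7, 3->1
rank(y): 4->3, 6->5, 2->2, 11->7, 8->6, 1->1, 13->8, 5->4
Step 2: d_i = R_x(i) - R_y(i); compute d_i^2.
  (3-3)^2=0, (5-5)^2=0, (2-2)^2=0, (4-7)^2=9, (6-6)^2=0, (8-1)^2=49, (7-8)^2=1, (1-4)^2=9
sum(d^2) = 68.
Step 3: rho = 1 - 6*68 / (8*(8^2 - 1)) = 1 - 408/504 = 0.190476.
Step 4: Under H0, t = rho * sqrt((n-2)/(1-rho^2)) = 0.4753 ~ t(6).
Step 5: Two-sided p-value from the t-distribution with 6 df = 0.651401.
Step 6: alpha = 0.1. fail to reject H0.

rho = 0.1905, p = 0.651401, fail to reject H0 at alpha = 0.1.


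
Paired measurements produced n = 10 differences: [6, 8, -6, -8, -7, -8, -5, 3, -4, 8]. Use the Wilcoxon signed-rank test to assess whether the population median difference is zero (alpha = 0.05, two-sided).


Step 1: Drop any zero differences (none here) and take |d_i|.
|d| = [6, 8, 6, 8, 7, 8, 5, 3, 4, 8]
Step 2: Midrank |d_i| (ties get averaged ranks).
ranks: |6|->4.5, |8|->8.5, |6|->4.5, |8|->8.5, |7|->6, |8|->8.5, |5|->3, |3|->1, |4|->2, |8|->8.5
Step 3: Attach original signs; sum ranks with positive sign and with negative sign.
W+ = 4.5 + 8.5 + 1 + 8.5 = 22.5
W- = 4.5 + 8.5 + 6 + 8.5 + 3 + 2 = 32.5
(Check: W+ + W- = 55 should equal n(n+1)/2 = 55.)
Step 4: Test statistic W = min(W+, W-) = 22.5.
Step 5: Ties in |d|, so use the tie-corrected normal approximation.
        E[W] = n(n+1)/4 = 10*11/4 = 27.5.
        Tie groups: |d|=6 (t=2), |d|=8 (t=4); sum(t^3 - t) = 66.
        Var[W] = n(n+1)(2n+1)/24 - sum(t^3-t)/48 = 2310/24 - 66/48 = 94.875.
        z = (W - E[W]) / sqrt(Var[W]) = (22.5 - 27.5) / 9.7404 = -0.5133.
        Two-sided p = 2*Phi(z) = 0.607723.
Step 6: alpha = 0.05. fail to reject H0.

W+ = 22.5, W- = 32.5, W = min = 22.5, p = 0.607723, fail to reject H0.


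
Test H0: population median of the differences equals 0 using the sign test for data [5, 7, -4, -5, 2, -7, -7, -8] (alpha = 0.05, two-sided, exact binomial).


Step 1: Discard zero differences. Original n = 8; n_eff = number of nonzero differences = 8.
Nonzero differences (with sign): +5, +7, -4, -5, +2, -7, -7, -8
Step 2: Count signs: positive = 3, negative = 5.
Step 3: Under H0: P(positive) = 0.5, so the number of positives S ~ Bin(8, 0.5).
Step 4: Two-sided exact p-value = sum of Bin(8,0.5) probabilities at or below the observed probability = 0.726562.
Step 5: alpha = 0.05. fail to reject H0.

n_eff = 8, pos = 3, neg = 5, p = 0.726562, fail to reject H0.


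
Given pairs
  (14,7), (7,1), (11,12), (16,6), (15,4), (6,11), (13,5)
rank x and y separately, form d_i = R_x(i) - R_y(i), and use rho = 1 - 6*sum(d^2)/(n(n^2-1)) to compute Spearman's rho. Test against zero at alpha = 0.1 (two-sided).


Step 1: Rank x and y separately (midranks; no ties here).
rank(x): 14->5, 7->2, 11->3, 16->7, 15->6, 6->1, 13->4
rank(y): 7->5, 1->1, 12->7, 6->4, 4->2, 11->6, 5->3
Step 2: d_i = R_x(i) - R_y(i); compute d_i^2.
  (5-5)^2=0, (2-1)^2=1, (3-7)^2=16, (7-4)^2=9, (6-2)^2=16, (1-6)^2=25, (4-3)^2=1
sum(d^2) = 68.
Step 3: rho = 1 - 6*68 / (7*(7^2 - 1)) = 1 - 408/336 = -0.214286.
Step 4: Under H0, t = rho * sqrt((n-2)/(1-rho^2)) = -0.4906 ~ t(5).
Step 5: Two-sided p-value from the t-distribution with 5 df = 0.644512.
Step 6: alpha = 0.1. fail to reject H0.

rho = -0.2143, p = 0.644512, fail to reject H0 at alpha = 0.1.


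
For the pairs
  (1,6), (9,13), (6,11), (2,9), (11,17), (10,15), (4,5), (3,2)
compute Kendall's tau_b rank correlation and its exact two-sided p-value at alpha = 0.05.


Step 1: Enumerate the 28 unordered pairs (i,j) with i<j and classify each by sign(x_j-x_i) * sign(y_j-y_i).
  (1,2):dx=+8,dy=+7->C; (1,3):dx=+5,dy=+5->C; (1,4):dx=+1,dy=+3->C; (1,5):dx=+10,dy=+11->C
  (1,6):dx=+9,dy=+9->C; (1,7):dx=+3,dy=-1->D; (1,8):dx=+2,dy=-4->D; (2,3):dx=-3,dy=-2->C
  (2,4):dx=-7,dy=-4->C; (2,5):dx=+2,dy=+4->C; (2,6):dx=+1,dy=+2->C; (2,7):dx=-5,dy=-8->C
  (2,8):dx=-6,dy=-11->C; (3,4):dx=-4,dy=-2->C; (3,5):dx=+5,dy=+6->C; (3,6):dx=+4,dy=+4->C
  (3,7):dx=-2,dy=-6->C; (3,8):dx=-3,dy=-9->C; (4,5):dx=+9,dy=+8->C; (4,6):dx=+8,dy=+6->C
  (4,7):dx=+2,dy=-4->D; (4,8):dx=+1,dy=-7->D; (5,6):dx=-1,dy=-2->C; (5,7):dx=-7,dy=-12->C
  (5,8):dx=-8,dy=-15->C; (6,7):dx=-6,dy=-10->C; (6,8):dx=-7,dy=-13->C; (7,8):dx=-1,dy=-3->C
Step 2: C = 24, D = 4, total pairs = 28.
Step 3: tau = (C - D)/(n(n-1)/2) = (24 - 4)/28 = 0.714286.
Step 4: Exact two-sided p-value (enumerate n! = 40320 permutations of y under H0): p = 0.014137.
Step 5: alpha = 0.05. reject H0.

tau_b = 0.7143 (C=24, D=4), p = 0.014137, reject H0.


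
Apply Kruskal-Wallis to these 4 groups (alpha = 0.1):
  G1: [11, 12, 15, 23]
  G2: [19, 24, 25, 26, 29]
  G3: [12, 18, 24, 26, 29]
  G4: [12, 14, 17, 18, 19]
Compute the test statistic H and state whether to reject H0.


Step 1: Combine all N = 19 observations and assign midranks.
sorted (value, group, rank): (11,G1,1), (12,G1,3), (12,G3,3), (12,G4,3), (14,G4,5), (15,G1,6), (17,G4,7), (18,G3,8.5), (18,G4,8.5), (19,G2,10.5), (19,G4,10.5), (23,G1,12), (24,G2,13.5), (24,G3,13.5), (25,G2,15), (26,G2,16.5), (26,G3,16.5), (29,G2,18.5), (29,G3,18.5)
Step 2: Sum ranks within each group.
R_1 = 22 (n_1 = 4)
R_2 = 74 (n_2 = 5)
R_3 = 60 (n_3 = 5)
R_4 = 34 (n_4 = 5)
Step 3: H = 12/(N(N+1)) * sum(R_i^2/n_i) - 3(N+1)
     = 12/(19*20) * (22^2/4 + 74^2/5 + 60^2/5 + 34^2/5) - 3*20
     = 0.031579 * 2167.4 - 60
     = 8.444211.
Step 4: Ties present; correction factor C = 1 - 54/(19^3 - 19) = 0.992105. Corrected H = 8.444211 / 0.992105 = 8.511406.
Step 5: Under H0, H ~ chi^2(3); p-value = 0.036544.
Step 6: alpha = 0.1. reject H0.

H = 8.5114, df = 3, p = 0.036544, reject H0.


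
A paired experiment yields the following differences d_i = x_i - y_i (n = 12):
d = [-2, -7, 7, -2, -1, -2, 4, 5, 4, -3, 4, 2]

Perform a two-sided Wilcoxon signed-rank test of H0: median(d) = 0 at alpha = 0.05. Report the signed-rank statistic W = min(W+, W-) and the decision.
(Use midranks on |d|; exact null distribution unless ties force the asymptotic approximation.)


Step 1: Drop any zero differences (none here) and take |d_i|.
|d| = [2, 7, 7, 2, 1, 2, 4, 5, 4, 3, 4, 2]
Step 2: Midrank |d_i| (ties get averaged ranks).
ranks: |2|->3.5, |7|->11.5, |7|->11.5, |2|->3.5, |1|->1, |2|->3.5, |4|->8, |5|->10, |4|->8, |3|->6, |4|->8, |2|->3.5
Step 3: Attach original signs; sum ranks with positive sign and with negative sign.
W+ = 11.5 + 8 + 10 + 8 + 8 + 3.5 = 49
W- = 3.5 + 11.5 + 3.5 + 1 + 3.5 + 6 = 29
(Check: W+ + W- = 78 should equal n(n+1)/2 = 78.)
Step 4: Test statistic W = min(W+, W-) = 29.
Step 5: Ties in |d|, so use the tie-corrected normal approximation.
        E[W] = n(n+1)/4 = 12*13/4 = 39.
        Tie groups: |d|=2 (t=4), |d|=4 (t=3), |d|=7 (t=2); sum(t^3 - t) = 90.
        Var[W] = n(n+1)(2n+1)/24 - sum(t^3-t)/48 = 3900/24 - 90/48 = 160.625.
        z = (W - E[W]) / sqrt(Var[W]) = (29 - 39) / 12.6738 = -0.7890.
        Two-sided p = 2*Phi(z) = 0.430095.
Step 6: alpha = 0.05. fail to reject H0.

W+ = 49, W- = 29, W = min = 29, p = 0.430095, fail to reject H0.


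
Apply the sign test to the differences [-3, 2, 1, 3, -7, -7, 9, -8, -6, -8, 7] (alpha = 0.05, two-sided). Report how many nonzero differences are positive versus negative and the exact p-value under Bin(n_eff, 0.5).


Step 1: Discard zero differences. Original n = 11; n_eff = number of nonzero differences = 11.
Nonzero differences (with sign): -3, +2, +1, +3, -7, -7, +9, -8, -6, -8, +7
Step 2: Count signs: positive = 5, negative = 6.
Step 3: Under H0: P(positive) = 0.5, so the number of positives S ~ Bin(11, 0.5).
Step 4: Two-sided exact p-value = sum of Bin(11,0.5) probabilities at or below the observed probability = 1.000000.
Step 5: alpha = 0.05. fail to reject H0.

n_eff = 11, pos = 5, neg = 6, p = 1.000000, fail to reject H0.


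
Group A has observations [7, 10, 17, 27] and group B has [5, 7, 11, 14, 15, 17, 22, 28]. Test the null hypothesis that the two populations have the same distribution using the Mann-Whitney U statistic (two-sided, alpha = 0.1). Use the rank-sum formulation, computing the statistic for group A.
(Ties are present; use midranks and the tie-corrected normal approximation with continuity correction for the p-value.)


Step 1: Combine and sort all 12 observations; assign midranks.
sorted (value, group): (5,Y), (7,X), (7,Y), (10,X), (11,Y), (14,Y), (15,Y), (17,X), (17,Y), (22,Y), (27,X), (28,Y)
ranks: 5->1, 7->2.5, 7->2.5, 10->4, 11->5, 14->6, 15->7, 17->8.5, 17->8.5, 22->10, 27->11, 28->12
Step 2: Rank sum for X: R1 = 2.5 + 4 + 8.5 + 11 = 26.
Step 3: U_X = R1 - n1(n1+1)/2 = 26 - 4*5/2 = 26 - 10 = 16.
       U_Y = n1*n2 - U_X = 32 - 16 = 16.
Step 4: Ties are present, so use the tie-corrected normal approximation (with continuity correction) for the p-value.
Step 5: p-value = 1.000000; compare to alpha = 0.1. fail to reject H0.

U_X = 16, p = 1.000000, fail to reject H0 at alpha = 0.1.


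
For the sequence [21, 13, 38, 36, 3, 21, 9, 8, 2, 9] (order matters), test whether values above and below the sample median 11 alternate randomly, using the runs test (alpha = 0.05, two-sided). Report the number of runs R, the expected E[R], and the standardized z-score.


Step 1: Compute median = 11; label A = above, B = below.
Labels in order: AAAABABBBB  (n_A = 5, n_B = 5)
Step 2: Count runs R = 4.
Step 3: Under H0 (random ordering), E[R] = 2*n_A*n_B/(n_A+n_B) + 1 = 2*5*5/10 + 1 = 6.0000.
        Var[R] = 2*n_A*n_B*(2*n_A*n_B - n_A - n_B) / ((n_A+n_B)^2 * (n_A+n_B-1)) = 2000/900 = 2.2222.
        SD[R] = 1.4907.
Step 4: Continuity-corrected z = (R + 0.5 - E[R]) / SD[R] = (4 + 0.5 - 6.0000) / 1.4907 = -1.0062.
Step 5: Two-sided p-value via normal approximation = 2*(1 - Phi(|z|)) = 0.314305.
Step 6: alpha = 0.05. fail to reject H0.

R = 4, z = -1.0062, p = 0.314305, fail to reject H0.


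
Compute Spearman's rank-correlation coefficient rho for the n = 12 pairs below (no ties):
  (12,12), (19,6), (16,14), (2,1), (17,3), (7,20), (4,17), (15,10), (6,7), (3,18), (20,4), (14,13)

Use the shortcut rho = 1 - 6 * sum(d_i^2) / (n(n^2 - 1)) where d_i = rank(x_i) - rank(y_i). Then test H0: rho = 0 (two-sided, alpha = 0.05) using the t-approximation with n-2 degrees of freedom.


Step 1: Rank x and y separately (midranks; no ties here).
rank(x): 12->6, 19->11, 16->9, 2->1, 17->10, 7->5, 4->3, 15->8, 6->4, 3->2, 20->12, 14->7
rank(y): 12->7, 6->4, 14->9, 1->1, 3->2, 20->12, 17->10, 10->6, 7->5, 18->11, 4->3, 13->8
Step 2: d_i = R_x(i) - R_y(i); compute d_i^2.
  (6-7)^2=1, (11-4)^2=49, (9-9)^2=0, (1-1)^2=0, (10-2)^2=64, (5-12)^2=49, (3-10)^2=49, (8-6)^2=4, (4-5)^2=1, (2-11)^2=81, (12-3)^2=81, (7-8)^2=1
sum(d^2) = 380.
Step 3: rho = 1 - 6*380 / (12*(12^2 - 1)) = 1 - 2280/1716 = -0.328671.
Step 4: Under H0, t = rho * sqrt((n-2)/(1-rho^2)) = -1.1005 ~ t(10).
Step 5: Two-sided p-value from the t-distribution with 10 df = 0.296904.
Step 6: alpha = 0.05. fail to reject H0.

rho = -0.3287, p = 0.296904, fail to reject H0 at alpha = 0.05.


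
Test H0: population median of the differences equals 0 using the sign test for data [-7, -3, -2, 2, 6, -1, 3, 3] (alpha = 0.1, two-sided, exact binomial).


Step 1: Discard zero differences. Original n = 8; n_eff = number of nonzero differences = 8.
Nonzero differences (with sign): -7, -3, -2, +2, +6, -1, +3, +3
Step 2: Count signs: positive = 4, negative = 4.
Step 3: Under H0: P(positive) = 0.5, so the number of positives S ~ Bin(8, 0.5).
Step 4: Two-sided exact p-value = sum of Bin(8,0.5) probabilities at or below the observed probability = 1.000000.
Step 5: alpha = 0.1. fail to reject H0.

n_eff = 8, pos = 4, neg = 4, p = 1.000000, fail to reject H0.


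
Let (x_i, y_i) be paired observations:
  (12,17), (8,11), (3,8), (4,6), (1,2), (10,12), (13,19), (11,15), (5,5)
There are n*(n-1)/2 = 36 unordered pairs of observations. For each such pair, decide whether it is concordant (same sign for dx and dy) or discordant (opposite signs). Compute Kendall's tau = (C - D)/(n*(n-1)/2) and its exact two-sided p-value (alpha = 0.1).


Step 1: Enumerate the 36 unordered pairs (i,j) with i<j and classify each by sign(x_j-x_i) * sign(y_j-y_i).
  (1,2):dx=-4,dy=-6->C; (1,3):dx=-9,dy=-9->C; (1,4):dx=-8,dy=-11->C; (1,5):dx=-11,dy=-15->C
  (1,6):dx=-2,dy=-5->C; (1,7):dx=+1,dy=+2->C; (1,8):dx=-1,dy=-2->C; (1,9):dx=-7,dy=-12->C
  (2,3):dx=-5,dy=-3->C; (2,4):dx=-4,dy=-5->C; (2,5):dx=-7,dy=-9->C; (2,6):dx=+2,dy=+1->C
  (2,7):dx=+5,dy=+8->C; (2,8):dx=+3,dy=+4->C; (2,9):dx=-3,dy=-6->C; (3,4):dx=+1,dy=-2->D
  (3,5):dx=-2,dy=-6->C; (3,6):dx=+7,dy=+4->C; (3,7):dx=+10,dy=+11->C; (3,8):dx=+8,dy=+7->C
  (3,9):dx=+2,dy=-3->D; (4,5):dx=-3,dy=-4->C; (4,6):dx=+6,dy=+6->C; (4,7):dx=+9,dy=+13->C
  (4,8):dx=+7,dy=+9->C; (4,9):dx=+1,dy=-1->D; (5,6):dx=+9,dy=+10->C; (5,7):dx=+12,dy=+17->C
  (5,8):dx=+10,dy=+13->C; (5,9):dx=+4,dy=+3->C; (6,7):dx=+3,dy=+7->C; (6,8):dx=+1,dy=+3->C
  (6,9):dx=-5,dy=-7->C; (7,8):dx=-2,dy=-4->C; (7,9):dx=-8,dy=-14->C; (8,9):dx=-6,dy=-10->C
Step 2: C = 33, D = 3, total pairs = 36.
Step 3: tau = (C - D)/(n(n-1)/2) = (33 - 3)/36 = 0.833333.
Step 4: Exact two-sided p-value (enumerate n! = 362880 permutations of y under H0): p = 0.000854.
Step 5: alpha = 0.1. reject H0.

tau_b = 0.8333 (C=33, D=3), p = 0.000854, reject H0.


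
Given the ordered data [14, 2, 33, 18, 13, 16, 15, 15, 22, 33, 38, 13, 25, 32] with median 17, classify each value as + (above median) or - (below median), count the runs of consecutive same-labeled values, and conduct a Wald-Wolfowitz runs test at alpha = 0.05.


Step 1: Compute median = 17; label A = above, B = below.
Labels in order: BBAABBBBAAABAA  (n_A = 7, n_B = 7)
Step 2: Count runs R = 6.
Step 3: Under H0 (random ordering), E[R] = 2*n_A*n_B/(n_A+n_B) + 1 = 2*7*7/14 + 1 = 8.0000.
        Var[R] = 2*n_A*n_B*(2*n_A*n_B - n_A - n_B) / ((n_A+n_B)^2 * (n_A+n_B-1)) = 8232/2548 = 3.2308.
        SD[R] = 1.7974.
Step 4: Continuity-corrected z = (R + 0.5 - E[R]) / SD[R] = (6 + 0.5 - 8.0000) / 1.7974 = -0.8345.
Step 5: Two-sided p-value via normal approximation = 2*(1 - Phi(|z|)) = 0.403986.
Step 6: alpha = 0.05. fail to reject H0.

R = 6, z = -0.8345, p = 0.403986, fail to reject H0.


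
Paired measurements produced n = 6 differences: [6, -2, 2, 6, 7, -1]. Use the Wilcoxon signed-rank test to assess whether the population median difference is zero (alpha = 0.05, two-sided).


Step 1: Drop any zero differences (none here) and take |d_i|.
|d| = [6, 2, 2, 6, 7, 1]
Step 2: Midrank |d_i| (ties get averaged ranks).
ranks: |6|->4.5, |2|->2.5, |2|->2.5, |6|->4.5, |7|->6, |1|->1
Step 3: Attach original signs; sum ranks with positive sign and with negative sign.
W+ = 4.5 + 2.5 + 4.5 + 6 = 17.5
W- = 2.5 + 1 = 3.5
(Check: W+ + W- = 21 should equal n(n+1)/2 = 21.)
Step 4: Test statistic W = min(W+, W-) = 3.5.
Step 5: Ties in |d|, so use the tie-corrected normal approximation.
        E[W] = n(n+1)/4 = 6*7/4 = 10.5.
        Tie groups: |d|=2 (t=2), |d|=6 (t=2); sum(t^3 - t) = 12.
        Var[W] = n(n+1)(2n+1)/24 - sum(t^3-t)/48 = 546/24 - 12/48 = 22.5.
        z = (W - E[W]) / sqrt(Var[W]) = (3.5 - 10.5) / 4.7434 = -1.4757.
        Two-sided p = 2*Phi(z) = 0.140017.
Step 6: alpha = 0.05. fail to reject H0.

W+ = 17.5, W- = 3.5, W = min = 3.5, p = 0.140017, fail to reject H0.


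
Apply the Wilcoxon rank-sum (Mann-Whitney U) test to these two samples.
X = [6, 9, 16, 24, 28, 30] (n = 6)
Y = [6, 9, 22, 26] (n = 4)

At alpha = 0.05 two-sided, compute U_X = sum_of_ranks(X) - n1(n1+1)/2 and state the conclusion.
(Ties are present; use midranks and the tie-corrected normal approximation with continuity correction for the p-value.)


Step 1: Combine and sort all 10 observations; assign midranks.
sorted (value, group): (6,X), (6,Y), (9,X), (9,Y), (16,X), (22,Y), (24,X), (26,Y), (28,X), (30,X)
ranks: 6->1.5, 6->1.5, 9->3.5, 9->3.5, 16->5, 22->6, 24->7, 26->8, 28->9, 30->10
Step 2: Rank sum for X: R1 = 1.5 + 3.5 + 5 + 7 + 9 + 10 = 36.
Step 3: U_X = R1 - n1(n1+1)/2 = 36 - 6*7/2 = 36 - 21 = 15.
       U_Y = n1*n2 - U_X = 24 - 15 = 9.
Step 4: Ties are present, so use the tie-corrected normal approximation (with continuity correction) for the p-value.
Step 5: p-value = 0.591778; compare to alpha = 0.05. fail to reject H0.

U_X = 15, p = 0.591778, fail to reject H0 at alpha = 0.05.


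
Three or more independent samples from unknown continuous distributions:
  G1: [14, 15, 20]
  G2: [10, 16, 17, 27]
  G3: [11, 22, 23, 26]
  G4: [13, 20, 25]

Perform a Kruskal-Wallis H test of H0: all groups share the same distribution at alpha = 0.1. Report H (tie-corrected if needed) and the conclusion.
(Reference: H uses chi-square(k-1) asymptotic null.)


Step 1: Combine all N = 14 observations and assign midranks.
sorted (value, group, rank): (10,G2,1), (11,G3,2), (13,G4,3), (14,G1,4), (15,G1,5), (16,G2,6), (17,G2,7), (20,G1,8.5), (20,G4,8.5), (22,G3,10), (23,G3,11), (25,G4,12), (26,G3,13), (27,G2,14)
Step 2: Sum ranks within each group.
R_1 = 17.5 (n_1 = 3)
R_2 = 28 (n_2 = 4)
R_3 = 36 (n_3 = 4)
R_4 = 23.5 (n_4 = 3)
Step 3: H = 12/(N(N+1)) * sum(R_i^2/n_i) - 3(N+1)
     = 12/(14*15) * (17.5^2/3 + 28^2/4 + 36^2/4 + 23.5^2/3) - 3*15
     = 0.057143 * 806.167 - 45
     = 1.066667.
Step 4: Ties present; correction factor C = 1 - 6/(14^3 - 14) = 0.997802. Corrected H = 1.066667 / 0.997802 = 1.069016.
Step 5: Under H0, H ~ chi^2(3); p-value = 0.784558.
Step 6: alpha = 0.1. fail to reject H0.

H = 1.0690, df = 3, p = 0.784558, fail to reject H0.


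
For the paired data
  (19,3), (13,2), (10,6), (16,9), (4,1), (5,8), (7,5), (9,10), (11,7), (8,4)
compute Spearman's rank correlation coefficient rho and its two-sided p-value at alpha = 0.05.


Step 1: Rank x and y separately (midranks; no ties here).
rank(x): 19->10, 13->8, 10->6, 16->9, 4->1, 5->2, 7->3, 9->5, 11->7, 8->4
rank(y): 3->3, 2->2, 6->6, 9->9, 1->1, 8->8, 5->5, 10->10, 7->7, 4->4
Step 2: d_i = R_x(i) - R_y(i); compute d_i^2.
  (10-3)^2=49, (8-2)^2=36, (6-6)^2=0, (9-9)^2=0, (1-1)^2=0, (2-8)^2=36, (3-5)^2=4, (5-10)^2=25, (7-7)^2=0, (4-4)^2=0
sum(d^2) = 150.
Step 3: rho = 1 - 6*150 / (10*(10^2 - 1)) = 1 - 900/990 = 0.090909.
Step 4: Under H0, t = rho * sqrt((n-2)/(1-rho^2)) = 0.2582 ~ t(8).
Step 5: Two-sided p-value from the t-distribution with 8 df = 0.802772.
Step 6: alpha = 0.05. fail to reject H0.

rho = 0.0909, p = 0.802772, fail to reject H0 at alpha = 0.05.


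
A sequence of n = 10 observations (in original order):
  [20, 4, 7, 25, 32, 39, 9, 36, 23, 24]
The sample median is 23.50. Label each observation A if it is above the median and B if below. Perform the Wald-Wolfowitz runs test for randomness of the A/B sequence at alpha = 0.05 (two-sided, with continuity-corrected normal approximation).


Step 1: Compute median = 23.50; label A = above, B = below.
Labels in order: BBBAAABABA  (n_A = 5, n_B = 5)
Step 2: Count runs R = 6.
Step 3: Under H0 (random ordering), E[R] = 2*n_A*n_B/(n_A+n_B) + 1 = 2*5*5/10 + 1 = 6.0000.
        Var[R] = 2*n_A*n_B*(2*n_A*n_B - n_A - n_B) / ((n_A+n_B)^2 * (n_A+n_B-1)) = 2000/900 = 2.2222.
        SD[R] = 1.4907.
Step 4: R = E[R], so z = 0 with no continuity correction.
Step 5: Two-sided p-value via normal approximation = 2*(1 - Phi(|z|)) = 1.000000.
Step 6: alpha = 0.05. fail to reject H0.

R = 6, z = 0.0000, p = 1.000000, fail to reject H0.


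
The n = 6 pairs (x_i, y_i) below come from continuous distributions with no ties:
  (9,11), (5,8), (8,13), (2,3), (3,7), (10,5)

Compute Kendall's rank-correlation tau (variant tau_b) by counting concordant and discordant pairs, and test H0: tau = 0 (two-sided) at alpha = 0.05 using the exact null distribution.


Step 1: Enumerate the 15 unordered pairs (i,j) with i<j and classify each by sign(x_j-x_i) * sign(y_j-y_i).
  (1,2):dx=-4,dy=-3->C; (1,3):dx=-1,dy=+2->D; (1,4):dx=-7,dy=-8->C; (1,5):dx=-6,dy=-4->C
  (1,6):dx=+1,dy=-6->D; (2,3):dx=+3,dy=+5->C; (2,4):dx=-3,dy=-5->C; (2,5):dx=-2,dy=-1->C
  (2,6):dx=+5,dy=-3->D; (3,4):dx=-6,dy=-10->C; (3,5):dx=-5,dy=-6->C; (3,6):dx=+2,dy=-8->D
  (4,5):dx=+1,dy=+4->C; (4,6):dx=+8,dy=+2->C; (5,6):dx=+7,dy=-2->D
Step 2: C = 10, D = 5, total pairs = 15.
Step 3: tau = (C - D)/(n(n-1)/2) = (10 - 5)/15 = 0.333333.
Step 4: Exact two-sided p-value (enumerate n! = 720 permutations of y under H0): p = 0.469444.
Step 5: alpha = 0.05. fail to reject H0.

tau_b = 0.3333 (C=10, D=5), p = 0.469444, fail to reject H0.


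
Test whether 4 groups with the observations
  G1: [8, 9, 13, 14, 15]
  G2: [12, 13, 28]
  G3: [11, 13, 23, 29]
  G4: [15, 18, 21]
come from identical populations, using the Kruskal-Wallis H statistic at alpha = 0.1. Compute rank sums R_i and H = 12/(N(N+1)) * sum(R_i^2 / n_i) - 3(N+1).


Step 1: Combine all N = 15 observations and assign midranks.
sorted (value, group, rank): (8,G1,1), (9,G1,2), (11,G3,3), (12,G2,4), (13,G1,6), (13,G2,6), (13,G3,6), (14,G1,8), (15,G1,9.5), (15,G4,9.5), (18,G4,11), (21,G4,12), (23,G3,13), (28,G2,14), (29,G3,15)
Step 2: Sum ranks within each group.
R_1 = 26.5 (n_1 = 5)
R_2 = 24 (n_2 = 3)
R_3 = 37 (n_3 = 4)
R_4 = 32.5 (n_4 = 3)
Step 3: H = 12/(N(N+1)) * sum(R_i^2/n_i) - 3(N+1)
     = 12/(15*16) * (26.5^2/5 + 24^2/3 + 37^2/4 + 32.5^2/3) - 3*16
     = 0.050000 * 1026.78 - 48
     = 3.339167.
Step 4: Ties present; correction factor C = 1 - 30/(15^3 - 15) = 0.991071. Corrected H = 3.339167 / 0.991071 = 3.369249.
Step 5: Under H0, H ~ chi^2(3); p-value = 0.338120.
Step 6: alpha = 0.1. fail to reject H0.

H = 3.3692, df = 3, p = 0.338120, fail to reject H0.


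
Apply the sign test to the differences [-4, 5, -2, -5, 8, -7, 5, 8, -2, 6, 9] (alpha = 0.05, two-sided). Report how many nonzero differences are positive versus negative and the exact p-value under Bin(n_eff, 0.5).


Step 1: Discard zero differences. Original n = 11; n_eff = number of nonzero differences = 11.
Nonzero differences (with sign): -4, +5, -2, -5, +8, -7, +5, +8, -2, +6, +9
Step 2: Count signs: positive = 6, negative = 5.
Step 3: Under H0: P(positive) = 0.5, so the number of positives S ~ Bin(11, 0.5).
Step 4: Two-sided exact p-value = sum of Bin(11,0.5) probabilities at or below the observed probability = 1.000000.
Step 5: alpha = 0.05. fail to reject H0.

n_eff = 11, pos = 6, neg = 5, p = 1.000000, fail to reject H0.


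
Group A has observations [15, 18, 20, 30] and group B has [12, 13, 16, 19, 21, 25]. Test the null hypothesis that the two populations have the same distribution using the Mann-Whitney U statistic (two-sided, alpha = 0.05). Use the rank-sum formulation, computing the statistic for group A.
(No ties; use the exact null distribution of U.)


Step 1: Combine and sort all 10 observations; assign midranks.
sorted (value, group): (12,Y), (13,Y), (15,X), (16,Y), (18,X), (19,Y), (20,X), (21,Y), (25,Y), (30,X)
ranks: 12->1, 13->2, 15->3, 16->4, 18->5, 19->6, 20->7, 21->8, 25->9, 30->10
Step 2: Rank sum for X: R1 = 3 + 5 + 7 + 10 = 25.
Step 3: U_X = R1 - n1(n1+1)/2 = 25 - 4*5/2 = 25 - 10 = 15.
       U_Y = n1*n2 - U_X = 24 - 15 = 9.
Step 4: No ties, so the exact null distribution of U (based on enumerating the C(10,4) = 210 equally likely rank assignments) gives the two-sided p-value.
Step 5: p-value = 0.609524; compare to alpha = 0.05. fail to reject H0.

U_X = 15, p = 0.609524, fail to reject H0 at alpha = 0.05.


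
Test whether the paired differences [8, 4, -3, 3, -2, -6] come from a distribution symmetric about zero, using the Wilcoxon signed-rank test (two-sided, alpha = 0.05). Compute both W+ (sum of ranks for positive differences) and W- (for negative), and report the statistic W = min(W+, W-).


Step 1: Drop any zero differences (none here) and take |d_i|.
|d| = [8, 4, 3, 3, 2, 6]
Step 2: Midrank |d_i| (ties get averaged ranks).
ranks: |8|->6, |4|->4, |3|->2.5, |3|->2.5, |2|->1, |6|->5
Step 3: Attach original signs; sum ranks with positive sign and with negative sign.
W+ = 6 + 4 + 2.5 = 12.5
W- = 2.5 + 1 + 5 = 8.5
(Check: W+ + W- = 21 should equal n(n+1)/2 = 21.)
Step 4: Test statistic W = min(W+, W-) = 8.5.
Step 5: Ties in |d|, so use the tie-corrected normal approximation.
        E[W] = n(n+1)/4 = 6*7/4 = 10.5.
        Tie groups: |d|=3 (t=2); sum(t^3 - t) = 6.
        Var[W] = n(n+1)(2n+1)/24 - sum(t^3-t)/48 = 546/24 - 6/48 = 22.625.
        z = (W - E[W]) / sqrt(Var[W]) = (8.5 - 10.5) / 4.7566 = -0.4205.
        Two-sided p = 2*Phi(z) = 0.674142.
Step 6: alpha = 0.05. fail to reject H0.

W+ = 12.5, W- = 8.5, W = min = 8.5, p = 0.674142, fail to reject H0.


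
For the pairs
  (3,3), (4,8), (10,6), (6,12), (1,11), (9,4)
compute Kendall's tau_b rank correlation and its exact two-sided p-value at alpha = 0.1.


Step 1: Enumerate the 15 unordered pairs (i,j) with i<j and classify each by sign(x_j-x_i) * sign(y_j-y_i).
  (1,2):dx=+1,dy=+5->C; (1,3):dx=+7,dy=+3->C; (1,4):dx=+3,dy=+9->C; (1,5):dx=-2,dy=+8->D
  (1,6):dx=+6,dy=+1->C; (2,3):dx=+6,dy=-2->D; (2,4):dx=+2,dy=+4->C; (2,5):dx=-3,dy=+3->D
  (2,6):dx=+5,dy=-4->D; (3,4):dx=-4,dy=+6->D; (3,5):dx=-9,dy=+5->D; (3,6):dx=-1,dy=-2->C
  (4,5):dx=-5,dy=-1->C; (4,6):dx=+3,dy=-8->D; (5,6):dx=+8,dy=-7->D
Step 2: C = 7, D = 8, total pairs = 15.
Step 3: tau = (C - D)/(n(n-1)/2) = (7 - 8)/15 = -0.066667.
Step 4: Exact two-sided p-value (enumerate n! = 720 permutations of y under H0): p = 1.000000.
Step 5: alpha = 0.1. fail to reject H0.

tau_b = -0.0667 (C=7, D=8), p = 1.000000, fail to reject H0.


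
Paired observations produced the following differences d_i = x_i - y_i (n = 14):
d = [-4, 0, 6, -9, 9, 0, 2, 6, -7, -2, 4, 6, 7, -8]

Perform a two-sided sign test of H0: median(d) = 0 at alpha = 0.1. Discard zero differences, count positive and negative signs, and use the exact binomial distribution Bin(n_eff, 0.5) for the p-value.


Step 1: Discard zero differences. Original n = 14; n_eff = number of nonzero differences = 12.
Nonzero differences (with sign): -4, +6, -9, +9, +2, +6, -7, -2, +4, +6, +7, -8
Step 2: Count signs: positive = 7, negative = 5.
Step 3: Under H0: P(positive) = 0.5, so the number of positives S ~ Bin(12, 0.5).
Step 4: Two-sided exact p-value = sum of Bin(12,0.5) probabilities at or below the observed probability = 0.774414.
Step 5: alpha = 0.1. fail to reject H0.

n_eff = 12, pos = 7, neg = 5, p = 0.774414, fail to reject H0.


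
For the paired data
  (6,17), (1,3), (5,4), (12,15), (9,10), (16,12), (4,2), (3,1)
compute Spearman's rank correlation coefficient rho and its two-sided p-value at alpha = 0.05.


Step 1: Rank x and y separately (midranks; no ties here).
rank(x): 6->5, 1->1, 5->4, 12->7, 9->6, 16->8, 4->3, 3->2
rank(y): 17->8, 3->3, 4->4, 15->7, 10->5, 12->6, 2->2, 1->1
Step 2: d_i = R_x(i) - R_y(i); compute d_i^2.
  (5-8)^2=9, (1-3)^2=4, (4-4)^2=0, (7-7)^2=0, (6-5)^2=1, (8-6)^2=4, (3-2)^2=1, (2-1)^2=1
sum(d^2) = 20.
Step 3: rho = 1 - 6*20 / (8*(8^2 - 1)) = 1 - 120/504 = 0.761905.
Step 4: Under H0, t = rho * sqrt((n-2)/(1-rho^2)) = 2.8814 ~ t(6).
Step 5: Two-sided p-value from the t-distribution with 6 df = 0.028005.
Step 6: alpha = 0.05. reject H0.

rho = 0.7619, p = 0.028005, reject H0 at alpha = 0.05.


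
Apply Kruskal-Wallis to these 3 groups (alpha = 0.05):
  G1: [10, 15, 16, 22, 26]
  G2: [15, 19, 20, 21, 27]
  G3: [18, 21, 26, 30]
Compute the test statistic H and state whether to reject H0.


Step 1: Combine all N = 14 observations and assign midranks.
sorted (value, group, rank): (10,G1,1), (15,G1,2.5), (15,G2,2.5), (16,G1,4), (18,G3,5), (19,G2,6), (20,G2,7), (21,G2,8.5), (21,G3,8.5), (22,G1,10), (26,G1,11.5), (26,G3,11.5), (27,G2,13), (30,G3,14)
Step 2: Sum ranks within each group.
R_1 = 29 (n_1 = 5)
R_2 = 37 (n_2 = 5)
R_3 = 39 (n_3 = 4)
Step 3: H = 12/(N(N+1)) * sum(R_i^2/n_i) - 3(N+1)
     = 12/(14*15) * (29^2/5 + 37^2/5 + 39^2/4) - 3*15
     = 0.057143 * 822.25 - 45
     = 1.985714.
Step 4: Ties present; correction factor C = 1 - 18/(14^3 - 14) = 0.993407. Corrected H = 1.985714 / 0.993407 = 1.998894.
Step 5: Under H0, H ~ chi^2(2); p-value = 0.368083.
Step 6: alpha = 0.05. fail to reject H0.

H = 1.9989, df = 2, p = 0.368083, fail to reject H0.


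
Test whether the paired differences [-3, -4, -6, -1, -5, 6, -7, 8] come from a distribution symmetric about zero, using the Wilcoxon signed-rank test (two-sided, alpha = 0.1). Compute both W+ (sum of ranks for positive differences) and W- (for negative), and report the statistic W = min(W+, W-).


Step 1: Drop any zero differences (none here) and take |d_i|.
|d| = [3, 4, 6, 1, 5, 6, 7, 8]
Step 2: Midrank |d_i| (ties get averaged ranks).
ranks: |3|->2, |4|->3, |6|->5.5, |1|->1, |5|->4, |6|->5.5, |7|->7, |8|->8
Step 3: Attach original signs; sum ranks with positive sign and with negative sign.
W+ = 5.5 + 8 = 13.5
W- = 2 + 3 + 5.5 + 1 + 4 + 7 = 22.5
(Check: W+ + W- = 36 should equal n(n+1)/2 = 36.)
Step 4: Test statistic W = min(W+, W-) = 13.5.
Step 5: Ties in |d|, so use the tie-corrected normal approximation.
        E[W] = n(n+1)/4 = 8*9/4 = 18.
        Tie groups: |d|=6 (t=2); sum(t^3 - t) = 6.
        Var[W] = n(n+1)(2n+1)/24 - sum(t^3-t)/48 = 1224/24 - 6/48 = 50.875.
        z = (W - E[W]) / sqrt(Var[W]) = (13.5 - 18) / 7.1327 = -0.6309.
        Two-sided p = 2*Phi(z) = 0.528106.
Step 6: alpha = 0.1. fail to reject H0.

W+ = 13.5, W- = 22.5, W = min = 13.5, p = 0.528106, fail to reject H0.


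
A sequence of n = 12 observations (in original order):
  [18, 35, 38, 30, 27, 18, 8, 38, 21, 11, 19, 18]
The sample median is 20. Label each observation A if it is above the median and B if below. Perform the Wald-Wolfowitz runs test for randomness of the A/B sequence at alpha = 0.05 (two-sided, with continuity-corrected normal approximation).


Step 1: Compute median = 20; label A = above, B = below.
Labels in order: BAAAABBAABBB  (n_A = 6, n_B = 6)
Step 2: Count runs R = 5.
Step 3: Under H0 (random ordering), E[R] = 2*n_A*n_B/(n_A+n_B) + 1 = 2*6*6/12 + 1 = 7.0000.
        Var[R] = 2*n_A*n_B*(2*n_A*n_B - n_A - n_B) / ((n_A+n_B)^2 * (n_A+n_B-1)) = 4320/1584 = 2.7273.
        SD[R] = 1.6514.
Step 4: Continuity-corrected z = (R + 0.5 - E[R]) / SD[R] = (5 + 0.5 - 7.0000) / 1.6514 = -0.9083.
Step 5: Two-sided p-value via normal approximation = 2*(1 - Phi(|z|)) = 0.363722.
Step 6: alpha = 0.05. fail to reject H0.

R = 5, z = -0.9083, p = 0.363722, fail to reject H0.


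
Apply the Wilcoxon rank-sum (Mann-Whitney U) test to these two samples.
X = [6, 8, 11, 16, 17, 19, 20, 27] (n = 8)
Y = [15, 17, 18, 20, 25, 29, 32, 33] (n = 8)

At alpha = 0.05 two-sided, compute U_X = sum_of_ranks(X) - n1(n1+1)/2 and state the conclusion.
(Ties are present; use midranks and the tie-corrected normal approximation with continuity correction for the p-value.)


Step 1: Combine and sort all 16 observations; assign midranks.
sorted (value, group): (6,X), (8,X), (11,X), (15,Y), (16,X), (17,X), (17,Y), (18,Y), (19,X), (20,X), (20,Y), (25,Y), (27,X), (29,Y), (32,Y), (33,Y)
ranks: 6->1, 8->2, 11->3, 15->4, 16->5, 17->6.5, 17->6.5, 18->8, 19->9, 20->10.5, 20->10.5, 25->12, 27->13, 29->14, 32->15, 33->16
Step 2: Rank sum for X: R1 = 1 + 2 + 3 + 5 + 6.5 + 9 + 10.5 + 13 = 50.
Step 3: U_X = R1 - n1(n1+1)/2 = 50 - 8*9/2 = 50 - 36 = 14.
       U_Y = n1*n2 - U_X = 64 - 14 = 50.
Step 4: Ties are present, so use the tie-corrected normal approximation (with continuity correction) for the p-value.
Step 5: p-value = 0.065684; compare to alpha = 0.05. fail to reject H0.

U_X = 14, p = 0.065684, fail to reject H0 at alpha = 0.05.


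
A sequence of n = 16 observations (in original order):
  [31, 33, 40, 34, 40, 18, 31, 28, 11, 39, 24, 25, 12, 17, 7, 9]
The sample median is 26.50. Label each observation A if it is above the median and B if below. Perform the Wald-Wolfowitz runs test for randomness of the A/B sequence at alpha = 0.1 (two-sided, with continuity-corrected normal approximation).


Step 1: Compute median = 26.50; label A = above, B = below.
Labels in order: AAAAABAABABBBBBB  (n_A = 8, n_B = 8)
Step 2: Count runs R = 6.
Step 3: Under H0 (random ordering), E[R] = 2*n_A*n_B/(n_A+n_B) + 1 = 2*8*8/16 + 1 = 9.0000.
        Var[R] = 2*n_A*n_B*(2*n_A*n_B - n_A - n_B) / ((n_A+n_B)^2 * (n_A+n_B-1)) = 14336/3840 = 3.7333.
        SD[R] = 1.9322.
Step 4: Continuity-corrected z = (R + 0.5 - E[R]) / SD[R] = (6 + 0.5 - 9.0000) / 1.9322 = -1.2939.
Step 5: Two-sided p-value via normal approximation = 2*(1 - Phi(|z|)) = 0.195709.
Step 6: alpha = 0.1. fail to reject H0.

R = 6, z = -1.2939, p = 0.195709, fail to reject H0.


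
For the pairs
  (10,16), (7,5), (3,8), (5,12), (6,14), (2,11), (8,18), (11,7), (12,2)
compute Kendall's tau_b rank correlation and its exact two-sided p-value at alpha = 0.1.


Step 1: Enumerate the 36 unordered pairs (i,j) with i<j and classify each by sign(x_j-x_i) * sign(y_j-y_i).
  (1,2):dx=-3,dy=-11->C; (1,3):dx=-7,dy=-8->C; (1,4):dx=-5,dy=-4->C; (1,5):dx=-4,dy=-2->C
  (1,6):dx=-8,dy=-5->C; (1,7):dx=-2,dy=+2->D; (1,8):dx=+1,dy=-9->D; (1,9):dx=+2,dy=-14->D
  (2,3):dx=-4,dy=+3->D; (2,4):dx=-2,dy=+7->D; (2,5):dx=-1,dy=+9->D; (2,6):dx=-5,dy=+6->D
  (2,7):dx=+1,dy=+13->C; (2,8):dx=+4,dy=+2->C; (2,9):dx=+5,dy=-3->D; (3,4):dx=+2,dy=+4->C
  (3,5):dx=+3,dy=+6->C; (3,6):dx=-1,dy=+3->D; (3,7):dx=+5,dy=+10->C; (3,8):dx=+8,dy=-1->D
  (3,9):dx=+9,dy=-6->D; (4,5):dx=+1,dy=+2->C; (4,6):dx=-3,dy=-1->C; (4,7):dx=+3,dy=+6->C
  (4,8):dx=+6,dy=-5->D; (4,9):dx=+7,dy=-10->D; (5,6):dx=-4,dy=-3->C; (5,7):dx=+2,dy=+4->C
  (5,8):dx=+5,dy=-7->D; (5,9):dx=+6,dy=-12->D; (6,7):dx=+6,dy=+7->C; (6,8):dx=+9,dy=-4->D
  (6,9):dx=+10,dy=-9->D; (7,8):dx=+3,dy=-11->D; (7,9):dx=+4,dy=-16->D; (8,9):dx=+1,dy=-5->D
Step 2: C = 16, D = 20, total pairs = 36.
Step 3: tau = (C - D)/(n(n-1)/2) = (16 - 20)/36 = -0.111111.
Step 4: Exact two-sided p-value (enumerate n! = 362880 permutations of y under H0): p = 0.761414.
Step 5: alpha = 0.1. fail to reject H0.

tau_b = -0.1111 (C=16, D=20), p = 0.761414, fail to reject H0.


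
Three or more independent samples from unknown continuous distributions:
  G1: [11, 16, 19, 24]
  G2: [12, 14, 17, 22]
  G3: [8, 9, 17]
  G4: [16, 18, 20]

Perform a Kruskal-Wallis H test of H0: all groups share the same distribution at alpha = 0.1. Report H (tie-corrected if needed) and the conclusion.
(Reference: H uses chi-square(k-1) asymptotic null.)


Step 1: Combine all N = 14 observations and assign midranks.
sorted (value, group, rank): (8,G3,1), (9,G3,2), (11,G1,3), (12,G2,4), (14,G2,5), (16,G1,6.5), (16,G4,6.5), (17,G2,8.5), (17,G3,8.5), (18,G4,10), (19,G1,11), (20,G4,12), (22,G2,13), (24,G1,14)
Step 2: Sum ranks within each group.
R_1 = 34.5 (n_1 = 4)
R_2 = 30.5 (n_2 = 4)
R_3 = 11.5 (n_3 = 3)
R_4 = 28.5 (n_4 = 3)
Step 3: H = 12/(N(N+1)) * sum(R_i^2/n_i) - 3(N+1)
     = 12/(14*15) * (34.5^2/4 + 30.5^2/4 + 11.5^2/3 + 28.5^2/3) - 3*15
     = 0.057143 * 844.958 - 45
     = 3.283333.
Step 4: Ties present; correction factor C = 1 - 12/(14^3 - 14) = 0.995604. Corrected H = 3.283333 / 0.995604 = 3.297829.
Step 5: Under H0, H ~ chi^2(3); p-value = 0.347945.
Step 6: alpha = 0.1. fail to reject H0.

H = 3.2978, df = 3, p = 0.347945, fail to reject H0.


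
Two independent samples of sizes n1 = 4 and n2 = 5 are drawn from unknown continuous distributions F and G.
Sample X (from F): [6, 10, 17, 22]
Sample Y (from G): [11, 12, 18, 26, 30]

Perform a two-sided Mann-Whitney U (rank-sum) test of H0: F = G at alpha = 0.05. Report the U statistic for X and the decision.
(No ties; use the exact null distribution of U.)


Step 1: Combine and sort all 9 observations; assign midranks.
sorted (value, group): (6,X), (10,X), (11,Y), (12,Y), (17,X), (18,Y), (22,X), (26,Y), (30,Y)
ranks: 6->1, 10->2, 11->3, 12->4, 17->5, 18->6, 22->7, 26->8, 30->9
Step 2: Rank sum for X: R1 = 1 + 2 + 5 + 7 = 15.
Step 3: U_X = R1 - n1(n1+1)/2 = 15 - 4*5/2 = 15 - 10 = 5.
       U_Y = n1*n2 - U_X = 20 - 5 = 15.
Step 4: No ties, so the exact null distribution of U (based on enumerating the C(9,4) = 126 equally likely rank assignments) gives the two-sided p-value.
Step 5: p-value = 0.285714; compare to alpha = 0.05. fail to reject H0.

U_X = 5, p = 0.285714, fail to reject H0 at alpha = 0.05.


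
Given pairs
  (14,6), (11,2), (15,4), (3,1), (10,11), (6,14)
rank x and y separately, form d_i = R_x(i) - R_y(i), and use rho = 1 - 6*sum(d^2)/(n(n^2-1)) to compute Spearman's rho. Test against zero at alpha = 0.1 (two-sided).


Step 1: Rank x and y separately (midranks; no ties here).
rank(x): 14->5, 11->4, 15->6, 3->1, 10->3, 6->2
rank(y): 6->4, 2->2, 4->3, 1->1, 11->5, 14->6
Step 2: d_i = R_x(i) - R_y(i); compute d_i^2.
  (5-4)^2=1, (4-2)^2=4, (6-3)^2=9, (1-1)^2=0, (3-5)^2=4, (2-6)^2=16
sum(d^2) = 34.
Step 3: rho = 1 - 6*34 / (6*(6^2 - 1)) = 1 - 204/210 = 0.028571.
Step 4: Under H0, t = rho * sqrt((n-2)/(1-rho^2)) = 0.0572 ~ t(4).
Step 5: Two-sided p-value from the t-distribution with 4 df = 0.957155.
Step 6: alpha = 0.1. fail to reject H0.

rho = 0.0286, p = 0.957155, fail to reject H0 at alpha = 0.1.
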